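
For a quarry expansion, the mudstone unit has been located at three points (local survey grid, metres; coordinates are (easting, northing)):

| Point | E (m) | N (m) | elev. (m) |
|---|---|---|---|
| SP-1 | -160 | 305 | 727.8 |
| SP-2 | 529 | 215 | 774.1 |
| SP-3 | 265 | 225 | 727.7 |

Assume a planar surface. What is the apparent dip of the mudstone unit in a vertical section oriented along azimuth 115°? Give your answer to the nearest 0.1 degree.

Let the plane be z = a·E + b·N + c.
SP-2−SP-1: 689a − 90b = 46.3;  SP-3−SP-1: 425a − 80b = −0.1.
Solving gives a = 0.22009, b = 1.17050.
Unit vector along 115° is (sin 115°, cos 115°) = (0.9063, -0.4226).
Slope in that direction = a·(0.9063) + b·(-0.4226) = −0.29520.
Apparent dip = arctan|0.29520| = 16.4° (true dip is 50.0°, so apparent ≤ true as expected).

16.4°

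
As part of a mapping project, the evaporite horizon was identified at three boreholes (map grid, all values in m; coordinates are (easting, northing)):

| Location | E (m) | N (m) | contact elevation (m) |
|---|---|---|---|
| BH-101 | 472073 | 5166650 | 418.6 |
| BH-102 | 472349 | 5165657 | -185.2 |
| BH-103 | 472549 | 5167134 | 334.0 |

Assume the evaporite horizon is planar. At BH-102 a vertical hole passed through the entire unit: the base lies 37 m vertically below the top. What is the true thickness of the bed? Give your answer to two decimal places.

29.48 m

Two edge vectors: BH-101→BH-102 = (276, -993, -603.8), BH-101→BH-103 = (476, 484, -84.6).
Normal n = (BH-101→BH-102) × (BH-101→BH-103) = (376247, -264059.2, 606252).
So ∂z/∂E = −n_x/n_z = −0.62061 and ∂z/∂N = −n_y/n_z = 0.43556.
|∇z| = √(a²+b²) = 0.75820, so dip δ = arctan(0.75820) = 37.17°.
True thickness = vertical thickness × cos δ = 37 × cos 37.17° = 29.48 m.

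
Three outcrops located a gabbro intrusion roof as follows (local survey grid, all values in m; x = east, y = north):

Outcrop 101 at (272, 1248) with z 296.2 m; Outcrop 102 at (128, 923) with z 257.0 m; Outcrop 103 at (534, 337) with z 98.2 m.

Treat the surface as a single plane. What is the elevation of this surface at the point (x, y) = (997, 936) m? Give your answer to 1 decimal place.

Two edge vectors: Outcrop 101→Outcrop 102 = (-144, -325, -39.2), Outcrop 101→Outcrop 103 = (262, -911, -198).
Normal n = (Outcrop 101→Outcrop 102) × (Outcrop 101→Outcrop 103) = (28638.8, -38782.4, 216334).
So ∂z/∂x = −n_x/n_z = −0.132382 and ∂z/∂y = −n_y/n_z = 0.179271.
Intercept c from Outcrop 101: 296.2 + 36.01 − 223.73 = 108.48.
At (997, 936): z = −132.0 + 167.8 + 108.48 = 144.3 m.

144.3 m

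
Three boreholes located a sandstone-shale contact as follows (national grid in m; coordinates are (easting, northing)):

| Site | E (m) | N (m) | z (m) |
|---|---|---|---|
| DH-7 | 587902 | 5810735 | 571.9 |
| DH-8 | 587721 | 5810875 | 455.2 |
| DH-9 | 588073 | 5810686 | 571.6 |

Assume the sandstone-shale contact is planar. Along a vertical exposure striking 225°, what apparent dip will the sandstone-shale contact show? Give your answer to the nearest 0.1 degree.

Let the plane be z = a·E + b·N + c.
DH-8−DH-7: −181a + 140b = −116.7;  DH-9−DH-7: 171a − 49b = −0.3.
Solving gives a = −0.38221, b = −1.32772.
Unit vector along 225° is (sin 225°, cos 225°) = (-0.7071, -0.7071).
Slope in that direction = a·(-0.7071) + b·(-0.7071) = 1.20910.
Apparent dip = arctan|1.20910| = 50.4° (true dip is 54.1°, so apparent ≤ true as expected).

50.4°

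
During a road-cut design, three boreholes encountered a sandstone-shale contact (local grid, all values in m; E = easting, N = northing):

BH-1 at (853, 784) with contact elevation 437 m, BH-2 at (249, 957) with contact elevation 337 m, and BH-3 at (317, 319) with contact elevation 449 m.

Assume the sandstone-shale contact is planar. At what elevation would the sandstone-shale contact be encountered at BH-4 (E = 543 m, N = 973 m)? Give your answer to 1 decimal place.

369.4 m

Two edge vectors: BH-1→BH-2 = (-604, 173, -100), BH-1→BH-3 = (-536, -465, 12).
Normal n = (BH-1→BH-2) × (BH-1→BH-3) = (-44424, 60848, 373588).
So ∂z/∂E = −n_x/n_z = 0.11891 and ∂z/∂N = −n_y/n_z = −0.16287.
Intercept c from BH-1: 437 − 101.43 + 127.69 = 463.26.
At (543, 973): z = 64.6 − 158.5 + 463.26 = 369.4 m.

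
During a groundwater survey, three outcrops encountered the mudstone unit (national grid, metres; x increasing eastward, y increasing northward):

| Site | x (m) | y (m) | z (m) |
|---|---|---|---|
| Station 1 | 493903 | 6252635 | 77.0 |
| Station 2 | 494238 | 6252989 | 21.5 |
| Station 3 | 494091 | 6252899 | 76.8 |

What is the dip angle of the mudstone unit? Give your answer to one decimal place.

39.3°

Let the plane be z = a·x + b·y + c.
Station 2−Station 1: 335a + 354b = −55.5;  Station 3−Station 1: 188a + 264b = −0.2.
Solving gives a = −0.66617, b = 0.47364.
Gradient magnitude |∇z| = √(a² + b²) = √(0.44379 + 0.22433) = 0.81739.
True dip = arctan(0.81739) = 39.3°, dipping toward SE (azimuth ≈ 125°).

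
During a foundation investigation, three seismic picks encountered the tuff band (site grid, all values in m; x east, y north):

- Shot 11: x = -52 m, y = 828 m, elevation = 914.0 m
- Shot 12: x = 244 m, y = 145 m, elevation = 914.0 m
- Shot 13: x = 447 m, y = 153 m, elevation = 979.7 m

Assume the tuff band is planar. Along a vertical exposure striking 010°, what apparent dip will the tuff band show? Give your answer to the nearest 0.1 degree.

Two edge vectors: Shot 11→Shot 12 = (296, -683, 0), Shot 11→Shot 13 = (499, -675, 65.7).
Normal n = (Shot 11→Shot 12) × (Shot 11→Shot 13) = (-44873.1, -19447.2, 141017).
So ∂z/∂x = −n_x/n_z = 0.31821 and ∂z/∂y = −n_y/n_z = 0.13791.
Unit vector along 010° is (sin 10°, cos 10°) = (0.1736, 0.9848).
Slope in that direction = a·(0.1736) + b·(0.9848) = 0.19107.
Apparent dip = arctan|0.19107| = 10.8° (true dip is 19.1°, so apparent ≤ true as expected).

10.8°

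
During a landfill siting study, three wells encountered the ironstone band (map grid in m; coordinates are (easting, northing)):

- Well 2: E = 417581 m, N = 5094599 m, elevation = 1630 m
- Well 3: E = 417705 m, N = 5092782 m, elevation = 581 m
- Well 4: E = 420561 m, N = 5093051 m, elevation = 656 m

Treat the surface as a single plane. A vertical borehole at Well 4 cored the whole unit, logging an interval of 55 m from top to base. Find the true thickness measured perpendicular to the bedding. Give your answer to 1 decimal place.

47.7 m

Let the plane be z = a·E + b·N + c.
Well 3−Well 2: 124a − 1817b = −1049;  Well 4−Well 2: 2980a − 1548b = −974.
Solving gives a = −0.02794, b = 0.57542.
|∇z| = √(a²+b²) = 0.57610, so dip δ = arctan(0.57610) = 29.95°.
True thickness = vertical thickness × cos δ = 55 × cos 29.95° = 47.7 m.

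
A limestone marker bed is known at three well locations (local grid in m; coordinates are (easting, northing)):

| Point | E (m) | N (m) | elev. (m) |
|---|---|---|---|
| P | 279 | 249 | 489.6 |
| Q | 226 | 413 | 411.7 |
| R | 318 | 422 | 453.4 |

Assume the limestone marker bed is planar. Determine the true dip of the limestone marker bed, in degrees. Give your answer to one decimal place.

Two edge vectors: P→Q = (-53, 164, -77.9), P→R = (39, 173, -36.2).
Normal n = (P→Q) × (P→R) = (7539.9, -4956.7, -15565).
So ∂z/∂E = −n_x/n_z = 0.48441 and ∂z/∂N = −n_y/n_z = −0.31845.
Gradient magnitude |∇z| = √(a² + b²) = √(0.23466 + 0.10141) = 0.57971.
True dip = arctan(0.57971) = 30.1°, dipping toward WNW (azimuth ≈ 303°).

30.1°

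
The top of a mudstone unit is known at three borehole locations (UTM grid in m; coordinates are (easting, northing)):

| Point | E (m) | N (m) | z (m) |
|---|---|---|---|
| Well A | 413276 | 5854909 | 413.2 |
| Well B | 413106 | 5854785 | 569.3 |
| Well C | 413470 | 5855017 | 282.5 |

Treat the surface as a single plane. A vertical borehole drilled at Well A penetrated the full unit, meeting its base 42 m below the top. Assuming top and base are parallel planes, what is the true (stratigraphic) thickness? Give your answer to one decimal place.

Two edge vectors: Well A→Well B = (-170, -124, 156.1), Well A→Well C = (194, 108, -130.7).
Normal n = (Well A→Well B) × (Well A→Well C) = (-652, 8064.4, 5696).
So ∂z/∂E = −n_x/n_z = 0.11447 and ∂z/∂N = −n_y/n_z = −1.41580.
|∇z| = √(a²+b²) = 1.42042, so dip δ = arctan(1.42042) = 54.85°.
True thickness = vertical thickness × cos δ = 42 × cos 54.85° = 24.2 m.

24.2 m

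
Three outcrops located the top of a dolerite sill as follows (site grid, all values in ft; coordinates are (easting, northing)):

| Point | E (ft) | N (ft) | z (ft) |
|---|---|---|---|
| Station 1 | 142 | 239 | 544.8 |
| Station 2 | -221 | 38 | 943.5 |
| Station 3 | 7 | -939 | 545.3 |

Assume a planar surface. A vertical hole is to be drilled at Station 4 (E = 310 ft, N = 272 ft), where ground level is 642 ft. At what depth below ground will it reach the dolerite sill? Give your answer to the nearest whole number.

290 ft

Two edge vectors: Station 1→Station 2 = (-363, -201, 398.7), Station 1→Station 3 = (-135, -1178, 0.5).
Normal n = (Station 1→Station 2) × (Station 1→Station 3) = (469568.1, -53643, 400479).
So ∂z/∂E = −n_x/n_z = −1.17252 and ∂z/∂N = −n_y/n_z = 0.13395.
Intercept c from Station 1: 544.8 + 166.50 − 32.01 = 679.28.
At (310, 272): z_contact = −363.5 + 36.4 + 679.28 = 352.2 ft.
Depth below ground = 642 − 352.2 = 290 ft.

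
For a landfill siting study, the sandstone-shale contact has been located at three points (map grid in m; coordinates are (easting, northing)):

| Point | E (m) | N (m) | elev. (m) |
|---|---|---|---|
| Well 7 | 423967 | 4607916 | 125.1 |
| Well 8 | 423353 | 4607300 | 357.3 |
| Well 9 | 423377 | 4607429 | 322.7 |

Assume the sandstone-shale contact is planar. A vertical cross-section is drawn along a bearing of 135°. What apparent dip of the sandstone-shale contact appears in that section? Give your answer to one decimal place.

4.4°

Let the plane be z = a·E + b·N + c.
Well 8−Well 7: −614a − 616b = 232.2;  Well 9−Well 7: −590a − 487b = 197.6.
Solving gives a = −0.13412, b = −0.24326.
Unit vector along 135° is (sin 135°, cos 135°) = (0.7071, -0.7071).
Slope in that direction = a·(0.7071) + b·(-0.7071) = 0.07718.
Apparent dip = arctan|0.07718| = 4.4° (true dip is 15.5°, so apparent ≤ true as expected).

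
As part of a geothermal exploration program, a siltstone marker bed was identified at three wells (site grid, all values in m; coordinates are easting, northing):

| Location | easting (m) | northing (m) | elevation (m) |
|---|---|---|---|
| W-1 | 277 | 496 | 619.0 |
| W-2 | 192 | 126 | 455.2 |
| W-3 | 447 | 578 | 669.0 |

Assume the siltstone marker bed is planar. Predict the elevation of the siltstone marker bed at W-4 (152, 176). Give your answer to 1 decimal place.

472.7 m

Two edge vectors: W-1→W-2 = (-85, -370, -163.8), W-1→W-3 = (170, 82, 50).
Normal n = (W-1→W-2) × (W-1→W-3) = (-5068.4, -23596, 55930).
So ∂z/∂easting = −n_x/n_z = 0.09062 and ∂z/∂northing = −n_y/n_z = 0.42188.
Intercept c from W-1: 619 − 25.10 − 209.25 = 384.64.
At (152, 176): z = 13.8 + 74.3 + 384.64 = 472.7 m.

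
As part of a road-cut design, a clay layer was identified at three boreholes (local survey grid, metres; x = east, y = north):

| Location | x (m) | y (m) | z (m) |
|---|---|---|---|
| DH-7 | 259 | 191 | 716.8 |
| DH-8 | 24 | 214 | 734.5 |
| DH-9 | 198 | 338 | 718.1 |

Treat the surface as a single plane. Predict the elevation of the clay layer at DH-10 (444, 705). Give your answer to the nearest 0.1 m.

Two edge vectors: DH-7→DH-8 = (-235, 23, 17.7), DH-7→DH-9 = (-61, 147, 1.3).
Normal n = (DH-7→DH-8) × (DH-7→DH-9) = (-2572, -774.2, -33142).
So ∂z/∂x = −n_x/n_z = −0.07761 and ∂z/∂y = −n_y/n_z = −0.02336.
Intercept c from DH-7: 716.8 + 20.10 + 4.46 = 741.36.
At (444, 705): z = −34.5 − 16.5 + 741.36 = 690.4 m.

690.4 m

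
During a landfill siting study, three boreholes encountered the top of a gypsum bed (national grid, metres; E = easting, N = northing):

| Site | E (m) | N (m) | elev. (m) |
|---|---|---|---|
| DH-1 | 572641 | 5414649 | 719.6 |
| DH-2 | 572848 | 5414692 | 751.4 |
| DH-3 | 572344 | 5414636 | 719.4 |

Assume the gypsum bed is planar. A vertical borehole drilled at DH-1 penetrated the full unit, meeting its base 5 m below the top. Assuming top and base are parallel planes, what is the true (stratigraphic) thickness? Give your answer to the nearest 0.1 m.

3.7 m

Two edge vectors: DH-1→DH-2 = (207, 43, 31.8), DH-1→DH-3 = (-297, -13, -0.2).
Normal n = (DH-1→DH-2) × (DH-1→DH-3) = (404.8, -9403.2, 10080).
So ∂z/∂E = −n_x/n_z = −0.04016 and ∂z/∂N = −n_y/n_z = 0.93286.
|∇z| = √(a²+b²) = 0.93372, so dip δ = arctan(0.93372) = 43.04°.
True thickness = vertical thickness × cos δ = 5 × cos 43.04° = 3.7 m.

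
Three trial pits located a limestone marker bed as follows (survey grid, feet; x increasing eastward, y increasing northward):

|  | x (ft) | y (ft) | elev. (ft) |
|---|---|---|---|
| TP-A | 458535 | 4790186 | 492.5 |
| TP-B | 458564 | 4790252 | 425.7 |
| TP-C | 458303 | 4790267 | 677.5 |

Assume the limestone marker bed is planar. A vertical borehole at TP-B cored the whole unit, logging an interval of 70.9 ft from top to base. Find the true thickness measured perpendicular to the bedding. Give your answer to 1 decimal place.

Let the plane be z = a·x + b·y + c.
TP-B−TP-A: 29a + 66b = −66.8;  TP-C−TP-A: −232a + 81b = 185.
Solving gives a = −0.99772, b = −0.57373.
|∇z| = √(a²+b²) = 1.15092, so dip δ = arctan(1.15092) = 49.01°.
True thickness = vertical thickness × cos δ = 70.9 × cos 49.01° = 46.5 ft.

46.5 ft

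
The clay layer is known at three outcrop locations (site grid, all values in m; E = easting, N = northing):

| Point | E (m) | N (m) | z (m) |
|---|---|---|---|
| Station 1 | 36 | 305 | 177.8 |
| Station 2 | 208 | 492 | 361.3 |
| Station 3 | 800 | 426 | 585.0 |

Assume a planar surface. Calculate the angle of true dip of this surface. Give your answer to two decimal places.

Let the plane be z = a·E + b·N + c.
Station 2−Station 1: 172a + 187b = 183.5;  Station 3−Station 1: 764a + 121b = 407.2.
Solving gives a = 0.44195, b = 0.57478.
Gradient magnitude |∇z| = √(a² + b²) = √(0.19532 + 0.33037) = 0.72505.
True dip = arctan(0.72505) = 35.94°, dipping toward SW (azimuth ≈ 218°).

35.94°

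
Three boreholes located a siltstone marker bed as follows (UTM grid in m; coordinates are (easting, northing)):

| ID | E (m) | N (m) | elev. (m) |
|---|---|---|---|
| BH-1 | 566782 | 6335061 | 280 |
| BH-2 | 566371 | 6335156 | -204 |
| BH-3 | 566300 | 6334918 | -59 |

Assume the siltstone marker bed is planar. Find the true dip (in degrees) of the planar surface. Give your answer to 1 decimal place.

Let the plane be z = a·E + b·N + c.
BH-2−BH-1: −411a + 95b = −484;  BH-3−BH-1: −482a − 143b = −339.
Solving gives a = 0.96991, b = −0.89859.
Gradient magnitude |∇z| = √(a² + b²) = √(0.94073 + 0.80746) = 1.32219.
True dip = arctan(1.32219) = 52.9°, dipping toward NW (azimuth ≈ 313°).

52.9°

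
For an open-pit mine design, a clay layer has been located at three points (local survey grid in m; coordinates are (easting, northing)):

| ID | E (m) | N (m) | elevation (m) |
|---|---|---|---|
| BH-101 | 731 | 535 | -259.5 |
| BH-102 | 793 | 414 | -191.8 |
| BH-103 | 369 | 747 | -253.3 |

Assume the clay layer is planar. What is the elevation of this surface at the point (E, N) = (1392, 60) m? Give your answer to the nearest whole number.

Two edge vectors: BH-101→BH-102 = (62, -121, 67.7), BH-101→BH-103 = (-362, 212, 6.2).
Normal n = (BH-101→BH-102) × (BH-101→BH-103) = (-15102.6, -24891.8, -30658).
So ∂z/∂E = −n_x/n_z = −0.49262 and ∂z/∂N = −n_y/n_z = −0.81192.
Intercept c from BH-101: -259.5 + 360.10 + 434.38 = 534.98.
At (1392, 60): z = −685.7 − 48.7 + 534.98 = -199.5 m.

-199 m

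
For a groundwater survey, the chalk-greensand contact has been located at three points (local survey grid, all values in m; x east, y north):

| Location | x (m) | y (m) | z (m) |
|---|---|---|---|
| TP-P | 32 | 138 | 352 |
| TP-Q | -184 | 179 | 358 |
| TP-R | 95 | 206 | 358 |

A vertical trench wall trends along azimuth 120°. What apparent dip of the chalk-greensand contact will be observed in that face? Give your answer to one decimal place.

3.2°

Let the plane be z = a·x + b·y + c.
TP-Q−TP-P: −216a + 41b = 6;  TP-R−TP-P: 63a + 68b = 6.
Solving gives a = −0.00938, b = 0.09693.
Unit vector along 120° is (sin 120°, cos 120°) = (0.8660, -0.5000).
Slope in that direction = a·(0.8660) + b·(-0.5000) = −0.05659.
Apparent dip = arctan|0.05659| = 3.2° (true dip is 5.6°, so apparent ≤ true as expected).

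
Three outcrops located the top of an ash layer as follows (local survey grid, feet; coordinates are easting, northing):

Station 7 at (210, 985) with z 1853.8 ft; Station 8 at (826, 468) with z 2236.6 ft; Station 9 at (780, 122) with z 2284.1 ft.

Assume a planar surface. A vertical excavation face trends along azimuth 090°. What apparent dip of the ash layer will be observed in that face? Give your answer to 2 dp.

Let the plane be z = a·easting + b·northing + c.
Station 8−Station 7: 616a − 517b = 382.8;  Station 9−Station 7: 570a − 863b = 430.3.
Solving gives a = 0.45540, b = −0.19783.
Unit vector along 090° is (sin 90°, cos 90°) = (1.0000, 0.0000).
Slope in that direction = a·(1.0000) + b·(0.0000) = 0.45540.
Apparent dip = arctan|0.45540| = 24.48° (true dip is 26.4°, so apparent ≤ true as expected).

24.48°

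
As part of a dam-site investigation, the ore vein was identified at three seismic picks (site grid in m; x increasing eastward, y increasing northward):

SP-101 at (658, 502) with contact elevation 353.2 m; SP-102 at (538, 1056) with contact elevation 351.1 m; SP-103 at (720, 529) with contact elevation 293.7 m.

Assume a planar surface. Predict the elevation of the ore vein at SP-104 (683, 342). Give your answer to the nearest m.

Two edge vectors: SP-101→SP-102 = (-120, 554, -2.1), SP-101→SP-103 = (62, 27, -59.5).
Normal n = (SP-101→SP-102) × (SP-101→SP-103) = (-32906.3, -7270.2, -37588).
So ∂z/∂x = −n_x/n_z = −0.87545 and ∂z/∂y = −n_y/n_z = −0.19342.
Intercept c from SP-101: 353.2 + 576.04 + 97.10 = 1026.34.
At (683, 342): z = −597.9 − 66.1 + 1026.34 = 362.3 m.

362 m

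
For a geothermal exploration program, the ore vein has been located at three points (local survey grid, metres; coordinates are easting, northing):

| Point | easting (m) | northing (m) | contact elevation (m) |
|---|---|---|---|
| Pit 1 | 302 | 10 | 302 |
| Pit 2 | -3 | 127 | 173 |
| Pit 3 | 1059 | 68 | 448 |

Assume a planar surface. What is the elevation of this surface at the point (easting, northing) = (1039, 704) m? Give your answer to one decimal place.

Two edge vectors: Pit 1→Pit 2 = (-305, 117, -129), Pit 1→Pit 3 = (757, 58, 146).
Normal n = (Pit 1→Pit 2) × (Pit 1→Pit 3) = (24564, -53123, -106259).
So ∂z/∂easting = −n_x/n_z = 0.231171 and ∂z/∂northing = −n_y/n_z = −0.499939.
Intercept c from Pit 1: 302 − 69.81 + 5.00 = 237.19.
At (1039, 704): z = 240.2 − 352.0 + 237.19 = 125.4 m.

125.4 m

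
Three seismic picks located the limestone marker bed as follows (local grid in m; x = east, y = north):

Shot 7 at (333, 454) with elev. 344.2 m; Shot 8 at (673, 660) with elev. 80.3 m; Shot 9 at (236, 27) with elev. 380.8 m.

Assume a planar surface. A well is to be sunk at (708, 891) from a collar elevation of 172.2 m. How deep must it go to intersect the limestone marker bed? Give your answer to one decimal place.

Two edge vectors: Shot 7→Shot 8 = (340, 206, -263.9), Shot 7→Shot 9 = (-97, -427, 36.6).
Normal n = (Shot 7→Shot 8) × (Shot 7→Shot 9) = (-105145.7, 13154.3, -125198).
So ∂z/∂x = −n_x/n_z = −0.83984 and ∂z/∂y = −n_y/n_z = 0.10507.
Intercept c from Shot 7: 344.2 + 279.67 − 47.70 = 576.16.
At (708, 891): z_contact = −594.60 + 93.62 + 576.16 = 75.18 m.
Depth below ground = 172.2 − 75.18 = 97.0 m.

97.0 m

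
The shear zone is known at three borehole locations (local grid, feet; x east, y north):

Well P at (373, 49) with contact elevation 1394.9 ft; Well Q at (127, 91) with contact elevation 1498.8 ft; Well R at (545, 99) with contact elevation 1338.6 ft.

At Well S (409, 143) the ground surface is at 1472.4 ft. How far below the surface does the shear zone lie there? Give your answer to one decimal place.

72.1 ft

Two edge vectors: Well P→Well Q = (-246, 42, 103.9), Well P→Well R = (172, 50, -56.3).
Normal n = (Well P→Well Q) × (Well P→Well R) = (-7559.6, 4021, -19524).
So ∂z/∂x = −n_x/n_z = −0.38720 and ∂z/∂y = −n_y/n_z = 0.20595.
Intercept c from Well P: 1394.9 + 144.42 − 10.09 = 1529.23.
At (409, 143): z_contact = −158.36 + 29.45 + 1529.23 = 1400.32 ft.
Depth below ground = 1472.4 − 1400.32 = 72.1 ft.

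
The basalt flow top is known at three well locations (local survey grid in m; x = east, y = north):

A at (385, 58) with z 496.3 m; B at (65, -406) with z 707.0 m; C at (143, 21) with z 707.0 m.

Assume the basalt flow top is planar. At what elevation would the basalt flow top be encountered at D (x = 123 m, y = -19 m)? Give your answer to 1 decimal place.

718.4 m

Let the plane be z = a·x + b·y + c.
B−A: −320a − 464b = 210.7;  C−A: −242a − 37b = 210.7.
Solving gives a = −0.89568, b = 0.16361.
Then c = 496.3 − a·385 − b·58 = 831.65.
At (123, -19): z = −110.2 − 3.1 + 831.65 = 718.4 m.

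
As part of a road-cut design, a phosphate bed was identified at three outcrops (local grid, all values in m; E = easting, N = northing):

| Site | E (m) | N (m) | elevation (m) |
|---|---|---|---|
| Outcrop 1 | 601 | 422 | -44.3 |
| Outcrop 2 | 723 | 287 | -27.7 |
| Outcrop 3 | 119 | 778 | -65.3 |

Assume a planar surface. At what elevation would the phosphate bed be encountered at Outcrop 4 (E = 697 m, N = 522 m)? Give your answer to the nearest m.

-83 m

Two edge vectors: Outcrop 1→Outcrop 2 = (122, -135, 16.6), Outcrop 1→Outcrop 3 = (-482, 356, -21).
Normal n = (Outcrop 1→Outcrop 2) × (Outcrop 1→Outcrop 3) = (-3074.6, -5439.2, -21638).
So ∂z/∂E = −n_x/n_z = −0.14209 and ∂z/∂N = −n_y/n_z = −0.25137.
Intercept c from Outcrop 1: -44.3 + 85.40 + 106.08 = 147.18.
At (697, 522): z = −99.0 − 131.2 + 147.18 = -83.1 m.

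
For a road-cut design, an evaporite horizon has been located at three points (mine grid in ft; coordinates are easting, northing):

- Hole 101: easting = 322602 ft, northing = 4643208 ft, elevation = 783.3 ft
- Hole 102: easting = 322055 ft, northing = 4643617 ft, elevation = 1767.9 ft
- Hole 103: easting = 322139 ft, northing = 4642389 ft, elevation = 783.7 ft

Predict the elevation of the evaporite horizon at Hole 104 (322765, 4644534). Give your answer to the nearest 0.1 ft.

1525.0 ft

Two edge vectors: Hole 101→Hole 102 = (-547, 409, 984.6), Hole 101→Hole 103 = (-463, -819, 0.4).
Normal n = (Hole 101→Hole 102) × (Hole 101→Hole 103) = (806551, -455651, 637360).
So ∂z/∂easting = −n_x/n_z = −1.265455943 and ∂z/∂northing = −n_y/n_z = 0.714903665.
Intercept c from Hole 101: 783.3 + 408238.62 − 3319446.42 = −2910424.50.
At (322765, 4644534): z = −408444.9 + 3320394.4 − 2910424.50 = 1525.0 ft.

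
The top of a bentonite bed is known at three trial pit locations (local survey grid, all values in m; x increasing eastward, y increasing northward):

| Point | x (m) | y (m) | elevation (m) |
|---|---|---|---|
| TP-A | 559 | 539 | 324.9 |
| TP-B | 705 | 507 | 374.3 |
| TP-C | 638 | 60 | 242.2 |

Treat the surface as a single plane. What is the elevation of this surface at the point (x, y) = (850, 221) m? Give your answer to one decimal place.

363.1 m

Let the plane be z = a·x + b·y + c.
TP-B−TP-A: 146a − 32b = 49.4;  TP-C−TP-A: 79a − 479b = −82.7.
Solving gives a = 0.39031, b = 0.23702.
Then c = 324.9 − a·559 − b·539 = −21.04.
At (850, 221): z = 331.8 + 52.4 − 21.04 = 363.1 m.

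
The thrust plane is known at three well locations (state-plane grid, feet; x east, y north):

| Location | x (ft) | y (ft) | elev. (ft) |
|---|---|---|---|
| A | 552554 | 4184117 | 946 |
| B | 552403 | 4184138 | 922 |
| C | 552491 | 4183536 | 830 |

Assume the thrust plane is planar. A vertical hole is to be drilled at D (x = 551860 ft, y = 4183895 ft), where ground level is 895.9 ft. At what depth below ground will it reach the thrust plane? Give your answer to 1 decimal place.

Two edge vectors: A→B = (-151, 21, -24), A→C = (-63, -581, -116).
Normal n = (A→B) × (A→C) = (-16380, -16004, 89054).
So ∂z/∂x = −n_x/n_z = 0.183933344 and ∂z/∂y = −n_y/n_z = 0.179711186.
Intercept c from A: 946 − 101633.10 − 751932.63 = −852619.74.
At (551860, 4183895): z_contact = 101505.46 + 751892.73 − 852619.74 = 778.45 ft.
Depth below ground = 895.9 − 778.45 = 117.4 ft.

117.4 ft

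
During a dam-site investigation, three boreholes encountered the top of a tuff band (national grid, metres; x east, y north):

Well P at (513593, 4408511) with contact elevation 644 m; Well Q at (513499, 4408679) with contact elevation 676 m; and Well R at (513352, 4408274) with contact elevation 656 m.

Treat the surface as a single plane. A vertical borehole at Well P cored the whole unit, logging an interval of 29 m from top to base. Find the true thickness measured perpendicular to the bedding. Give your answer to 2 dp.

Two edge vectors: Well P→Well Q = (-94, 168, 32), Well P→Well R = (-241, -237, 12).
Normal n = (Well P→Well Q) × (Well P→Well R) = (9600, -6584, 62766).
So ∂z/∂x = −n_x/n_z = −0.15295 and ∂z/∂y = −n_y/n_z = 0.10490.
|∇z| = √(a²+b²) = 0.18546, so dip δ = arctan(0.18546) = 10.51°.
True thickness = vertical thickness × cos δ = 29 × cos 10.51° = 28.51 m.

28.51 m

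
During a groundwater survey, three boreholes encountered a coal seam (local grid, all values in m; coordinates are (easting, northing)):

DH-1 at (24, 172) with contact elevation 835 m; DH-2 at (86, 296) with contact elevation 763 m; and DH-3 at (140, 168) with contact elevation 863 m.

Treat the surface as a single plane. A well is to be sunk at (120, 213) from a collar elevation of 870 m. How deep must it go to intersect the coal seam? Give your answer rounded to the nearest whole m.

Two edge vectors: DH-1→DH-2 = (62, 124, -72), DH-1→DH-3 = (116, -4, 28).
Normal n = (DH-1→DH-2) × (DH-1→DH-3) = (3184, -10088, -14632).
So ∂z/∂E = −n_x/n_z = 0.21761 and ∂z/∂N = −n_y/n_z = −0.68945.
Intercept c from DH-1: 835 − 5.22 + 118.59 = 948.36.
At (120, 213): z_contact = 26.1 − 146.9 + 948.36 = 827.6 m.
Depth below ground = 870 − 827.6 = 42 m.

42 m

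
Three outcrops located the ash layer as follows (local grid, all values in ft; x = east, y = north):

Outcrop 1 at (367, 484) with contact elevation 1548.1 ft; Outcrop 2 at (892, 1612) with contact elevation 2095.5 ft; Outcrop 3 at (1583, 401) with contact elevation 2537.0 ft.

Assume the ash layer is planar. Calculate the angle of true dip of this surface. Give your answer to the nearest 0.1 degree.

39.6°

Two edge vectors: Outcrop 1→Outcrop 2 = (525, 1128, 547.4), Outcrop 1→Outcrop 3 = (1216, -83, 988.9).
Normal n = (Outcrop 1→Outcrop 2) × (Outcrop 1→Outcrop 3) = (1160913.4, 146465.9, -1415223).
So ∂z/∂x = −n_x/n_z = 0.82030 and ∂z/∂y = −n_y/n_z = 0.10349.
Gradient magnitude |∇z| = √(a² + b²) = √(0.67290 + 0.01071) = 0.82681.
True dip = arctan(0.82681) = 39.6°, dipping toward W (azimuth ≈ 263°).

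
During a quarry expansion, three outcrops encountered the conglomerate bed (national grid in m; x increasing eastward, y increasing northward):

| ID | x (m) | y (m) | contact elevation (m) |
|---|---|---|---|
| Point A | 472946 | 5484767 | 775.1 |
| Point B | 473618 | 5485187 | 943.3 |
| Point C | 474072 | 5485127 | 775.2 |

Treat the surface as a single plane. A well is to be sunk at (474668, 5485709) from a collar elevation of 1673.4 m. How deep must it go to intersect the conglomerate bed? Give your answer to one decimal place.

Two edge vectors: Point A→Point B = (672, 420, 168.2), Point A→Point C = (1126, 360, 0.1).
Normal n = (Point A→Point B) × (Point A→Point C) = (-60510, 189326, -231000).
So ∂z/∂x = −n_x/n_z = −0.261948052 and ∂z/∂y = −n_y/n_z = 0.819593074.
Intercept c from Point A: 775.1 + 123887.28 − 4495277.04 = −4370614.66.
At (474668, 5485709): z_contact = −124338.36 + 4496049.10 − 4370614.66 = 1096.08 m.
Depth below ground = 1673.4 − 1096.08 = 577.3 m.

577.3 m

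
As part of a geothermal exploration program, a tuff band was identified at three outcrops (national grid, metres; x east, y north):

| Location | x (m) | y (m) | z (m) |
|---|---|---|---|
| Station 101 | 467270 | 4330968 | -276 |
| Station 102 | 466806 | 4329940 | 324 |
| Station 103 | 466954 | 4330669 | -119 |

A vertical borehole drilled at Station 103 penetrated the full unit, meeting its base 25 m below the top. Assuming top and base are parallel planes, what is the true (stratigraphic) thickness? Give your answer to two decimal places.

21.11 m

Let the plane be z = a·x + b·y + c.
Station 102−Station 101: −464a − 1028b = 600;  Station 103−Station 101: −316a − 299b = 157.
Solving gives a = 0.09674, b = −0.62732.
|∇z| = √(a²+b²) = 0.63474, so dip δ = arctan(0.63474) = 32.40°.
True thickness = vertical thickness × cos δ = 25 × cos 32.40° = 21.11 m.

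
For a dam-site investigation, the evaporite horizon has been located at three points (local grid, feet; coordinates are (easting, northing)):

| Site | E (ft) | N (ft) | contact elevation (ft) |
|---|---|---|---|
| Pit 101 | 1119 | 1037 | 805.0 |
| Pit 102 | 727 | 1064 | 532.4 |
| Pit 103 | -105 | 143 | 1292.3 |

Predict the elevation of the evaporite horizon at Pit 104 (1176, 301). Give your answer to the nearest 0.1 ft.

Two edge vectors: Pit 101→Pit 102 = (-392, 27, -272.6), Pit 101→Pit 103 = (-1224, -894, 487.3).
Normal n = (Pit 101→Pit 102) × (Pit 101→Pit 103) = (-230547.3, 524684, 383496).
So ∂z/∂E = −n_x/n_z = 0.601173 and ∂z/∂N = −n_y/n_z = −1.368160.
Intercept c from Pit 101: 805 − 672.71 + 1418.78 = 1551.07.
At (1176, 301): z = 707.0 − 411.8 + 1551.07 = 1846.2 ft.

1846.2 ft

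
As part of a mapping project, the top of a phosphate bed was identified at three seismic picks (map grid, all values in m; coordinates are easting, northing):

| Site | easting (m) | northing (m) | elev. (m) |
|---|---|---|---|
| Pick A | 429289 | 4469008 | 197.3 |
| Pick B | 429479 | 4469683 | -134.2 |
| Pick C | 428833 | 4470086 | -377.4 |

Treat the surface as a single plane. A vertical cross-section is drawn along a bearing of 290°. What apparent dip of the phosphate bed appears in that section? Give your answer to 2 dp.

12.94°

Let the plane be z = a·easting + b·northing + c.
Pick B−Pick A: 190a + 675b = −331.5;  Pick C−Pick A: −456a + 1078b = −574.7.
Solving gives a = 0.05963, b = −0.50789.
Unit vector along 290° is (sin 290°, cos 290°) = (-0.9397, 0.3420).
Slope in that direction = a·(-0.9397) + b·(0.3420) = −0.22974.
Apparent dip = arctan|0.22974| = 12.94° (true dip is 27.1°, so apparent ≤ true as expected).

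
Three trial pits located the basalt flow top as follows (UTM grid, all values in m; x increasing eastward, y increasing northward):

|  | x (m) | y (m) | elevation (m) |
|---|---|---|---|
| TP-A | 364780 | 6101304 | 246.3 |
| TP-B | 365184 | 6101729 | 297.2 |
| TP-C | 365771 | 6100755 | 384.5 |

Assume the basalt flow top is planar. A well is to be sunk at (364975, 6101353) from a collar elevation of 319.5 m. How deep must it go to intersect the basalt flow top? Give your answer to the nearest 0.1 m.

47.3 m

Let the plane be z = a·x + b·y + c.
TP-B−TP-A: 404a + 425b = 50.9;  TP-C−TP-A: 991a − 549b = 138.2.
Solving gives a = 0.134810279, b = −0.008384359.
Then c = 246.3 − a·364780 − b·6101304 = 2225.73.
At (364975, 6101353): z_contact = 49202.38 − 51155.94 + 2225.73 = 272.18 m.
Depth below ground = 319.5 − 272.18 = 47.3 m.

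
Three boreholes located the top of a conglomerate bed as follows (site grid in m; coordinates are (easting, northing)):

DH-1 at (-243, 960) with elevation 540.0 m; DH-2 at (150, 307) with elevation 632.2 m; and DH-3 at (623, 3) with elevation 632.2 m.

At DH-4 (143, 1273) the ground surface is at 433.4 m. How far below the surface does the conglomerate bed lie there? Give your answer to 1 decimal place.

22.6 m

Two edge vectors: DH-1→DH-2 = (393, -653, 92.2), DH-1→DH-3 = (866, -957, 92.2).
Normal n = (DH-1→DH-2) × (DH-1→DH-3) = (28028.8, 43610.6, 189397).
So ∂z/∂E = −n_x/n_z = −0.147990 and ∂z/∂N = −n_y/n_z = −0.230260.
Intercept c from DH-1: 540 − 35.96 + 221.05 = 725.09.
At (143, 1273): z_contact = −21.16 − 293.12 + 725.09 = 410.80 m.
Depth below ground = 433.4 − 410.80 = 22.6 m.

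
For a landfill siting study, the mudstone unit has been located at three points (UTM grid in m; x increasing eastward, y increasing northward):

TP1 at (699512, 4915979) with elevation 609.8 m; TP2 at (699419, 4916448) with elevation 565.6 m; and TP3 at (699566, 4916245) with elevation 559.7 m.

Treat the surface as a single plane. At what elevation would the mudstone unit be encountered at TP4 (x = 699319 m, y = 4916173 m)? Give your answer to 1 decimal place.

627.8 m

Two edge vectors: TP1→TP2 = (-93, 469, -44.2), TP1→TP3 = (54, 266, -50.1).
Normal n = (TP1→TP2) × (TP1→TP3) = (-11739.7, -7046.1, -50064).
So ∂z/∂x = −n_x/n_z = −0.234493848 and ∂z/∂y = −n_y/n_z = −0.140741850.
Intercept c from TP1: 609.8 + 164031.26 + 691883.98 = 856525.04.
At (699319, 4916173): z = −163986.0 − 691911.3 + 856525.04 = 627.8 m.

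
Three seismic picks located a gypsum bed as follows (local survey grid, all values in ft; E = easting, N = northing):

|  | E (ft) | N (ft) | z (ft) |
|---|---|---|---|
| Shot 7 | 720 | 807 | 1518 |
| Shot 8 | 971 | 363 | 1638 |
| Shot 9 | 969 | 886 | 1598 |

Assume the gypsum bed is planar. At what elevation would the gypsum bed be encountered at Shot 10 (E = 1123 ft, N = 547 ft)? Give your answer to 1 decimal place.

1676.6 ft

Let the plane be z = a·E + b·N + c.
Shot 8−Shot 7: 251a − 444b = 120;  Shot 9−Shot 7: 249a + 79b = 80.
Solving gives a = 0.345132, b = −0.075162.
Then c = 1518 − a·720 − b·807 = 1330.16.
At (1123, 547): z = 387.6 − 41.1 + 1330.16 = 1676.6 ft.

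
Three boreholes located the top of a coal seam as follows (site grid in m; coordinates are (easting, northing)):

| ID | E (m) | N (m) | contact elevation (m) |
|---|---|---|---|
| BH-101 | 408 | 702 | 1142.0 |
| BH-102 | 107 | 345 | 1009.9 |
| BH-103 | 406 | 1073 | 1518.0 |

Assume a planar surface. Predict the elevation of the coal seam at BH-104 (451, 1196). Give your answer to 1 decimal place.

Two edge vectors: BH-101→BH-102 = (-301, -357, -132.1), BH-101→BH-103 = (-2, 371, 376).
Normal n = (BH-101→BH-102) × (BH-101→BH-103) = (-85222.9, 113440.2, -112385).
So ∂z/∂E = −n_x/n_z = −0.758312 and ∂z/∂N = −n_y/n_z = 1.009389.
Intercept c from BH-101: 1142 + 309.39 − 708.59 = 742.80.
At (451, 1196): z = −342.0 + 1207.2 + 742.80 = 1608.0 m.

1608.0 m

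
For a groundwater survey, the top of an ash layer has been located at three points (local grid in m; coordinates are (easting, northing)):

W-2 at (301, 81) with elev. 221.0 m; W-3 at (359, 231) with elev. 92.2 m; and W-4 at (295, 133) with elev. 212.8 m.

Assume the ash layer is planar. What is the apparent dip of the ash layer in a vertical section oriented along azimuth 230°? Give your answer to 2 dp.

Let the plane be z = a·E + b·N + c.
W-3−W-2: 58a + 150b = −128.8;  W-4−W-2: −6a + 52b = −8.2.
Solving gives a = −1.39622, b = −0.31879.
Unit vector along 230° is (sin 230°, cos 230°) = (-0.7660, -0.6428).
Slope in that direction = a·(-0.7660) + b·(-0.6428) = 1.27448.
Apparent dip = arctan|1.27448| = 51.88° (true dip is 55.1°, so apparent ≤ true as expected).

51.88°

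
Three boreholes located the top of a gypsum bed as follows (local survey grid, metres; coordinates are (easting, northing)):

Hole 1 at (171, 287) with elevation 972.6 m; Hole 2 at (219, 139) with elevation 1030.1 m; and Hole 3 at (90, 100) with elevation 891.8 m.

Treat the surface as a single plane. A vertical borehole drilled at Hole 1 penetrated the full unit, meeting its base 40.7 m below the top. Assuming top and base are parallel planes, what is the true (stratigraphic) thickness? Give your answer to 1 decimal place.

27.6 m

Let the plane be z = a·E + b·N + c.
Hole 2−Hole 1: 48a − 148b = 57.5;  Hole 3−Hole 1: −81a − 187b = −80.8.
Solving gives a = 1.08333, b = −0.03716.
|∇z| = √(a²+b²) = 1.08397, so dip δ = arctan(1.08397) = 47.31°.
True thickness = vertical thickness × cos δ = 40.7 × cos 47.31° = 27.6 m.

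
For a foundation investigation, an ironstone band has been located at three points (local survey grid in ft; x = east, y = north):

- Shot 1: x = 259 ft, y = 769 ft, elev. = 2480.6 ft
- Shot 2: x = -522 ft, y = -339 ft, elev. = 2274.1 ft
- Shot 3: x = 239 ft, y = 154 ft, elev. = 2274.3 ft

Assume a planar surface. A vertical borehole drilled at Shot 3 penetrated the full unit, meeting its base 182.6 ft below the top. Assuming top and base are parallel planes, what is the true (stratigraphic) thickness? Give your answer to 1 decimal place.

Two edge vectors: Shot 1→Shot 2 = (-781, -1108, -206.5), Shot 1→Shot 3 = (-20, -615, -206.3).
Normal n = (Shot 1→Shot 2) × (Shot 1→Shot 3) = (101582.9, -156990.3, 458155).
So ∂z/∂x = −n_x/n_z = −0.22172 and ∂z/∂y = −n_y/n_z = 0.34266.
|∇z| = √(a²+b²) = 0.40814, so dip δ = arctan(0.40814) = 22.20°.
True thickness = vertical thickness × cos δ = 182.6 × cos 22.20° = 169.1 ft.

169.1 ft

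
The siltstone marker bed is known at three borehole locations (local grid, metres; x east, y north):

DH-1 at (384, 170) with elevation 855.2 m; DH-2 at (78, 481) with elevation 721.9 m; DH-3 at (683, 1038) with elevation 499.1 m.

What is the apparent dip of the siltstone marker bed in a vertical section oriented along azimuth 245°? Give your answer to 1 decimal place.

9.3°

Let the plane be z = a·x + b·y + c.
DH-2−DH-1: −306a + 311b = −133.3;  DH-3−DH-1: 299a + 868b = −356.1.
Solving gives a = 0.01382, b = −0.41502.
Unit vector along 245° is (sin 245°, cos 245°) = (-0.9063, -0.4226).
Slope in that direction = a·(-0.9063) + b·(-0.4226) = 0.16286.
Apparent dip = arctan|0.16286| = 9.3° (true dip is 22.6°, so apparent ≤ true as expected).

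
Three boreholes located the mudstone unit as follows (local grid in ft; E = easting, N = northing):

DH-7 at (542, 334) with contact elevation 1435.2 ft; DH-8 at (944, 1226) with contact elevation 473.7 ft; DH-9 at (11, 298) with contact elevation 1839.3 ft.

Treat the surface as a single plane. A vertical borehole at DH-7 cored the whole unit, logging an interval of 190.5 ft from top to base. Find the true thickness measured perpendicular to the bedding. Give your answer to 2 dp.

132.14 ft

Let the plane be z = a·E + b·N + c.
DH-8−DH-7: 402a + 892b = −961.5;  DH-9−DH-7: −531a − 36b = 404.1.
Solving gives a = −0.70962, b = −0.75811.
|∇z| = √(a²+b²) = 1.03841, so dip δ = arctan(1.03841) = 46.08°.
True thickness = vertical thickness × cos δ = 190.5 × cos 46.08° = 132.14 ft.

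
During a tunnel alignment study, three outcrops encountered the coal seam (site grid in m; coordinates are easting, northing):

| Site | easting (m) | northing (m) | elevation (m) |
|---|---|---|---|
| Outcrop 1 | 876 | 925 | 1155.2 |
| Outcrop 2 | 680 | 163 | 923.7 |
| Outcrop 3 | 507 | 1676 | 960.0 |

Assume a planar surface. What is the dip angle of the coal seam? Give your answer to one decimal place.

Let the plane be z = a·easting + b·northing + c.
Outcrop 2−Outcrop 1: −196a − 762b = −231.5;  Outcrop 3−Outcrop 1: −369a + 751b = −195.2.
Solving gives a = 0.75308, b = 0.11010.
Gradient magnitude |∇z| = √(a² + b²) = √(0.56713 + 0.01212) = 0.76108.
True dip = arctan(0.76108) = 37.3°, dipping toward W (azimuth ≈ 262°).

37.3°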